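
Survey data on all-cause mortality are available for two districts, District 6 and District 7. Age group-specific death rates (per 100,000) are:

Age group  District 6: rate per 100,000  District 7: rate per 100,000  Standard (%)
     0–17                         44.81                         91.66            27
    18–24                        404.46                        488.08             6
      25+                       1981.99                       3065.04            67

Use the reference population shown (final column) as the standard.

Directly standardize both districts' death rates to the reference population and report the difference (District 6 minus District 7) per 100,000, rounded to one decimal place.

Standard weights: 0.27, 0.06, 0.67.
District 6: 0.2700×44.81 + 0.0600×404.46 + 0.6700×1981.99 = 1364.2996 per 100,000.
District 7: 0.2700×91.66 + 0.0600×488.08 + 0.6700×3065.04 = 2107.6098 per 100,000.
Difference = 1364.2996 − 2107.6098 = -743.3102.

-743.3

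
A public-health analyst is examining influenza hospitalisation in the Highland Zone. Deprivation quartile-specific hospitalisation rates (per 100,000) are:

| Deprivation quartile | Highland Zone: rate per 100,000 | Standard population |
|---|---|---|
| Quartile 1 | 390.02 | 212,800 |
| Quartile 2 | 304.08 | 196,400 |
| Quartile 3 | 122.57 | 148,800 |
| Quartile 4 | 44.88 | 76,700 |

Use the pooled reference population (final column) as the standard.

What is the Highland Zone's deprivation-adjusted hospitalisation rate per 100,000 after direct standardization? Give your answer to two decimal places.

259.02

Standard total = 634,700; weights = 0.3353, 0.3094, 0.2344, 0.1208.
Standardized rate: 0.3353×390.02 + 0.3094×304.08 + 0.2344×122.57 + 0.1208×44.88 = 259.0173 per 100,000.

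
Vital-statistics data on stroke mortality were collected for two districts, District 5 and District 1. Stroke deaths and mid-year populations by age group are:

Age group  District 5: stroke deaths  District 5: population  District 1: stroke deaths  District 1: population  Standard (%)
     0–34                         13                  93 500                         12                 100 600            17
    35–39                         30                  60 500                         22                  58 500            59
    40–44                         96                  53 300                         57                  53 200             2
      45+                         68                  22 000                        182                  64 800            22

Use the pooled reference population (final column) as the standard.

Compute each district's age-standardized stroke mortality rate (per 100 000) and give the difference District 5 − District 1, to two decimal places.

15.07

Age-specific rates per 100 000 for District 5: 13.90, 49.59, 180.11, 309.09.
For District 1: 11.93, 37.61, 107.14, 280.86.
Standard weights: 0.17, 0.59, 0.02, 0.22.
District 5: 0.1700×13.90 + 0.5900×49.59 + 0.0200×180.11 + 0.2200×309.09 = 103.2221 per 100 000.
District 1: 0.1700×11.93 + 0.5900×37.61 + 0.0200×107.14 + 0.2200×280.86 = 88.1488 per 100 000.
Difference = 103.2221 − 88.1488 = 15.0732.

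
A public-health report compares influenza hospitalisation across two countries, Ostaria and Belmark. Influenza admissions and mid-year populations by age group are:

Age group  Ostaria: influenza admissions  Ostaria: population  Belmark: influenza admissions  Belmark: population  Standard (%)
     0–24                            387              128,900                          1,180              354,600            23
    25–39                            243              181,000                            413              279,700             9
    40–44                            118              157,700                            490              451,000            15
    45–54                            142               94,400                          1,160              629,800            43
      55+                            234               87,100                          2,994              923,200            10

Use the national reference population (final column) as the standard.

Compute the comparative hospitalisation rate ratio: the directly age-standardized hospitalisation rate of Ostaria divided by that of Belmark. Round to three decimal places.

0.845

Age-specific rates per 100,000 for Ostaria: 300.23, 134.25, 74.83, 150.42, 268.66.
For Belmark: 332.77, 147.66, 108.65, 184.19, 324.31.
Standard weights: 0.23, 0.09, 0.15, 0.43, 0.10.
Ostaria: 0.2300×300.23 + 0.0900×134.25 + 0.1500×74.83 + 0.4300×150.42 + 0.1000×268.66 = 183.9081 per 100,000.
Belmark: 0.2300×332.77 + 0.0900×147.66 + 0.1500×108.65 + 0.4300×184.19 + 0.1000×324.31 = 217.7537 per 100,000.
Ratio = 183.9081 ÷ 217.7537 = 0.84457.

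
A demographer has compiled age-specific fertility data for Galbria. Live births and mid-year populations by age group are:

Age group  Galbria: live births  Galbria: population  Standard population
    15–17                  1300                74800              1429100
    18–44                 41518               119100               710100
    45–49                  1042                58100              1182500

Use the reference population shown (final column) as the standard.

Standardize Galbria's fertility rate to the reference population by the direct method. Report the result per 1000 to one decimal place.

88.4

Age-specific rates per 1000 for Galbria: 17.380, 348.598, 17.935.
Standard total = 3321700; weights = 0.4302, 0.2138, 0.3560.
Standardized rate: 0.4302×17.380 + 0.2138×348.598 + 0.3560×17.935 = 88.3837 per 1000.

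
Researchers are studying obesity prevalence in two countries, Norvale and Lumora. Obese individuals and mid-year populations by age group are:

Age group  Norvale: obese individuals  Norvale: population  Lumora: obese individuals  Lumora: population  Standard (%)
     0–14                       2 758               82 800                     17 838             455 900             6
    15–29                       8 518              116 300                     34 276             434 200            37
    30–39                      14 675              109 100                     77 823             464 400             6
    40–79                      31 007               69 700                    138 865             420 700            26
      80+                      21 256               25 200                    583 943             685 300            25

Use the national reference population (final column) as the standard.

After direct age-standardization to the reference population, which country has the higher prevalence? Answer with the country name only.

Norvale

Age-specific rates per 1 000 for Norvale: 33.309, 73.242, 134.510, 444.864, 843.492.
For Lumora: 39.127, 78.941, 167.578, 330.081, 852.098.
Standard weights: 0.06, 0.37, 0.06, 0.26, 0.25.
Norvale: 0.0600×33.309 + 0.3700×73.242 + 0.0600×134.510 + 0.2600×444.864 + 0.2500×843.492 = 363.7061 per 1 000.
Lumora: 0.0600×39.127 + 0.3700×78.941 + 0.0600×167.578 + 0.2600×330.081 + 0.2500×852.098 = 340.4559 per 1 000.
The crude rates (194.03 vs 346.57) would put Lumora higher, but that reflects its age composition; once standardized to a common age structure, Norvale has the higher underlying rate.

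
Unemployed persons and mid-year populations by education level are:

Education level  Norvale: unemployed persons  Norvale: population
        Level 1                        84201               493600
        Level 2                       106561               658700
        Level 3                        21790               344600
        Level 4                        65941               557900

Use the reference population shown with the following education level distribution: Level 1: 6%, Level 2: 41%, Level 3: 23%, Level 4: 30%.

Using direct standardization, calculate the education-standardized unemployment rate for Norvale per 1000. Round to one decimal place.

Education-specific rates per 1000 for Norvale: 170.585, 161.775, 63.233, 118.195.
Standard weights: 0.06, 0.41, 0.23, 0.30.
Standardized rate: 0.0600×170.585 + 0.4100×161.775 + 0.2300×63.233 + 0.3000×118.195 = 126.5648 per 1000.

126.6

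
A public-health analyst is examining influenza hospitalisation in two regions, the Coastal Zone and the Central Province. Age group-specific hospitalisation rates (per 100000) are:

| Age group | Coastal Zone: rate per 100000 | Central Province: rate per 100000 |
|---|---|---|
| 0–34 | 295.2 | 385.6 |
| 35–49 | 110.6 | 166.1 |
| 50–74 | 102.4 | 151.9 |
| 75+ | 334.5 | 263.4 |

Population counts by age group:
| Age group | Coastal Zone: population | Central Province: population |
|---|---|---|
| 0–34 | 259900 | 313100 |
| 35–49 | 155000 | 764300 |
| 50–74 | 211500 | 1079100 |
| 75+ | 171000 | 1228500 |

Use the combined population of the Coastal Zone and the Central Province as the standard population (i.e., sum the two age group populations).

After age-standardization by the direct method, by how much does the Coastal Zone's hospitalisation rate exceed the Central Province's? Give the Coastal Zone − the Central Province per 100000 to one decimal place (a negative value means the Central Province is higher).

Combined standard total = 4182400; weights = 0.1370, 0.2198, 0.3086, 0.3346.
The Coastal Zone: 0.1370×295.2 + 0.2198×110.6 + 0.3086×102.4 + 0.3346×334.5 = 208.2810 per 100000.
The Central Province: 0.1370×385.6 + 0.2198×166.1 + 0.3086×151.9 + 0.3346×263.4 = 224.3485 per 100000.
Difference = 208.2810 − 224.3485 = -16.0675.

-16.1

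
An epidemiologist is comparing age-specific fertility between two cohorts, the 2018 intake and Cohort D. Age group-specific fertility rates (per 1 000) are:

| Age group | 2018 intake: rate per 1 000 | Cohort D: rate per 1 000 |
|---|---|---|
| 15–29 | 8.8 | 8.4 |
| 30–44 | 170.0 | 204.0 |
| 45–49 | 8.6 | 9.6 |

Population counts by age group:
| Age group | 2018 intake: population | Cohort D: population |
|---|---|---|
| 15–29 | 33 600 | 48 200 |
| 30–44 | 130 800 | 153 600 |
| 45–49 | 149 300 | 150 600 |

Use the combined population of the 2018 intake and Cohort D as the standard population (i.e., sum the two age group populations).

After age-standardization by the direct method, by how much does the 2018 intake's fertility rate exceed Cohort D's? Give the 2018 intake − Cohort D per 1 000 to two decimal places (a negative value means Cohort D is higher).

Combined standard total = 666 100; weights = 0.1228, 0.4270, 0.4502.
The 2018 intake: 0.1228×8.8 + 0.4270×170.0 + 0.4502×8.6 = 77.5364 per 1 000.
Cohort D: 0.1228×8.4 + 0.4270×204.0 + 0.4502×9.6 = 92.4542 per 1 000.
Difference = 77.5364 − 92.4542 = -14.9179.

-14.92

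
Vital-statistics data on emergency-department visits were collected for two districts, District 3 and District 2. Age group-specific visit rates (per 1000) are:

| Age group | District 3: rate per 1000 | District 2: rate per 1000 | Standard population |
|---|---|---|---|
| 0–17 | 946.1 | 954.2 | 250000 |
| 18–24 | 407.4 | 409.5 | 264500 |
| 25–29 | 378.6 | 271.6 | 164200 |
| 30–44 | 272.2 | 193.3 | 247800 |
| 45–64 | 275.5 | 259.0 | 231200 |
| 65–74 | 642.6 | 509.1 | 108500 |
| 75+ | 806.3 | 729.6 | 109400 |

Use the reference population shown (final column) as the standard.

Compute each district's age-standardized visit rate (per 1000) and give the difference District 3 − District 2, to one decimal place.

Standard total = 1375600; weights = 0.1817, 0.1923, 0.1194, 0.1801, 0.1681, 0.0789, 0.0795.
District 3: 0.1817×946.1 + 0.1923×407.4 + 0.1194×378.6 + 0.1801×272.2 + 0.1681×275.5 + 0.0789×642.6 + 0.0795×806.3 = 505.6168 per 1000.
District 2: 0.1817×954.2 + 0.1923×409.5 + 0.1194×271.6 + 0.1801×193.3 + 0.1681×259.0 + 0.0789×509.1 + 0.0795×729.6 = 461.1047 per 1000.
Difference = 505.6168 − 461.1047 = 44.5121.

44.5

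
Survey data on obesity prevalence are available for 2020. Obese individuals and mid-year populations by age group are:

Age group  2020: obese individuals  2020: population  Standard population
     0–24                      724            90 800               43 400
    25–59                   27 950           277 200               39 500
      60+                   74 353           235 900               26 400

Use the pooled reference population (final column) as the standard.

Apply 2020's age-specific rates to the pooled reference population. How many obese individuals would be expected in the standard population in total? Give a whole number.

12650

Age-specific rates per 1 000 for 2020: 7.974, 100.830, 315.189.
Expected obese individuals = Σ (standard pop × age-specific rate ÷ 1 000)
= 43 400×7.974/1 000 + 39 500×100.830/1 000 + 26 400×315.189/1 000
= 346.05 + 3982.77 + 8320.98 = 12649.81.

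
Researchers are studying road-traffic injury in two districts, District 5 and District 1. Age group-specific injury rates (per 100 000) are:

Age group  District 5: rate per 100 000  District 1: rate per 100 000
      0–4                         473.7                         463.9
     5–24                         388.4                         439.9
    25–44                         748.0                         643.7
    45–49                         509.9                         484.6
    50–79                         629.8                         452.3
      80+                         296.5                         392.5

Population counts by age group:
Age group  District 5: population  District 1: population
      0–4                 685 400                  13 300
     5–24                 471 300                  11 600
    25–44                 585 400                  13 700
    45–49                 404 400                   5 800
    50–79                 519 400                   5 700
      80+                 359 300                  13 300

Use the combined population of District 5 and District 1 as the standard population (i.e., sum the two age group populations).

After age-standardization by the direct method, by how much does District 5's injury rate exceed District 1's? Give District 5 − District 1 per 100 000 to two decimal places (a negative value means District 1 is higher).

Combined standard total = 3 088 600; weights = 0.2262, 0.1563, 0.1940, 0.1328, 0.1700, 0.1206.
District 5: 0.2262×473.7 + 0.1563×388.4 + 0.1940×748.0 + 0.1328×509.9 + 0.1700×629.8 + 0.1206×296.5 = 523.5395 per 100 000.
District 1: 0.2262×463.9 + 0.1563×439.9 + 0.1940×643.7 + 0.1328×484.6 + 0.1700×452.3 + 0.1206×392.5 = 487.1872 per 100 000.
Difference = 523.5395 − 487.1872 = 36.3523.

36.35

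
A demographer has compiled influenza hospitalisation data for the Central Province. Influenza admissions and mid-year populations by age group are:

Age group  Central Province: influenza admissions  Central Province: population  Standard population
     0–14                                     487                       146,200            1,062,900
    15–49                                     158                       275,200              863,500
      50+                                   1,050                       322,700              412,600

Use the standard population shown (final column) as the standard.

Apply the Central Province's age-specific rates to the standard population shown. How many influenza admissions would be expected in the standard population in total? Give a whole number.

Age-specific rates per 100,000 for the Central Province: 333.11, 57.41, 325.38.
Expected influenza admissions = Σ (standard pop × age-specific rate ÷ 100,000)
= 1,062,900×333.11/100,000 + 863,500×57.41/100,000 + 412,600×325.38/100,000
= 3540.58 + 495.76 + 1342.52 = 5378.85.

5379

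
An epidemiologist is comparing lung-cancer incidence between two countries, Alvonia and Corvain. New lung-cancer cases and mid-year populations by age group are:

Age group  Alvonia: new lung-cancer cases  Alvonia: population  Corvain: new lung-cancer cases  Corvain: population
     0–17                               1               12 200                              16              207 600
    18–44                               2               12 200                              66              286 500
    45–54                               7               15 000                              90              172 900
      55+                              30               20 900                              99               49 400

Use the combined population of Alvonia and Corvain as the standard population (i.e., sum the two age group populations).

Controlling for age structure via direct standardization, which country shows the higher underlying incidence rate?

Corvain

Age-specific rates per 100 000 for Alvonia: 8.20, 16.39, 46.67, 143.54.
For Corvain: 7.71, 23.04, 52.05, 200.40.
Combined standard total = 776 700; weights = 0.2830, 0.3846, 0.2419, 0.0905.
Alvonia: 0.2830×8.20 + 0.3846×16.39 + 0.2419×46.67 + 0.0905×143.54 = 32.9058 per 100 000.
Corvain: 0.2830×7.71 + 0.3846×23.04 + 0.2419×52.05 + 0.0905×200.40 = 41.7720 per 100 000.
The crude rates (66.33 vs 37.83) would put Alvonia higher, but that reflects its age composition; once standardized to a common age structure, Corvain has the higher underlying rate.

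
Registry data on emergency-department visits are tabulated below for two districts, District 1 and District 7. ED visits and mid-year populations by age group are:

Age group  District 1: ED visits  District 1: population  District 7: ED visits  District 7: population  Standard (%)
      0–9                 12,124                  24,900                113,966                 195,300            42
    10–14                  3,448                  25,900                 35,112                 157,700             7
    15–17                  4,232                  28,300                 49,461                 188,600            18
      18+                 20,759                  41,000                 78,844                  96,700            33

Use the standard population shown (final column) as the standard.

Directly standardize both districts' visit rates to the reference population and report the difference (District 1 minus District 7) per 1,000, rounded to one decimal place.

-169.1

Age-specific rates per 1,000 for District 1: 486.908, 133.127, 149.541, 506.317.
For District 7: 583.543, 222.651, 262.253, 815.346.
Standard weights: 0.42, 0.07, 0.18, 0.33.
District 1: 0.4200×486.908 + 0.0700×133.127 + 0.1800×149.541 + 0.3300×506.317 = 407.8221 per 1,000.
District 7: 0.4200×583.543 + 0.0700×222.651 + 0.1800×262.253 + 0.3300×815.346 = 576.9437 per 1,000.
Difference = 407.8221 − 576.9437 = -169.1216.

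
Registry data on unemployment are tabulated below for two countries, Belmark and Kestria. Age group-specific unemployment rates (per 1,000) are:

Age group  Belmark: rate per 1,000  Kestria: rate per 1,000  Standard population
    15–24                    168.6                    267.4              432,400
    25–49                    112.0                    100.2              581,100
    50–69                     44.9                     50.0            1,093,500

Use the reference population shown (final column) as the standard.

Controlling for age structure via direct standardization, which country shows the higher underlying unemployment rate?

Kestria

Standard total = 2,107,000; weights = 0.2052, 0.2758, 0.5190.
Belmark: 0.2052×168.6 + 0.2758×112.0 + 0.5190×44.9 = 88.7916 per 1,000.
Kestria: 0.2052×267.4 + 0.2758×100.2 + 0.5190×50.0 = 108.4599 per 1,000.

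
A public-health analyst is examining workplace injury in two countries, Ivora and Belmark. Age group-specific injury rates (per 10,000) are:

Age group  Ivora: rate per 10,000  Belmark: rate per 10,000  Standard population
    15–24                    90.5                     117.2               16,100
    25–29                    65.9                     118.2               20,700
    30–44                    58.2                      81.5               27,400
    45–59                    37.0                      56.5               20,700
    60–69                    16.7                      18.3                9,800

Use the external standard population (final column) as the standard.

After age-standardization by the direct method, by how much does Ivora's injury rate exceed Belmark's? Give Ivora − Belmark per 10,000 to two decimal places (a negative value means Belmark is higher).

Standard total = 94,700; weights = 0.1700, 0.2186, 0.2893, 0.2186, 0.1035.
Ivora: 0.1700×90.5 + 0.2186×65.9 + 0.2893×58.2 + 0.2186×37.0 + 0.1035×16.7 = 56.4458 per 10,000.
Belmark: 0.1700×117.2 + 0.2186×118.2 + 0.2893×81.5 + 0.2186×56.5 + 0.1035×18.3 = 83.5866 per 10,000.
Difference = 56.4458 − 83.5866 = -27.1408.

-27.14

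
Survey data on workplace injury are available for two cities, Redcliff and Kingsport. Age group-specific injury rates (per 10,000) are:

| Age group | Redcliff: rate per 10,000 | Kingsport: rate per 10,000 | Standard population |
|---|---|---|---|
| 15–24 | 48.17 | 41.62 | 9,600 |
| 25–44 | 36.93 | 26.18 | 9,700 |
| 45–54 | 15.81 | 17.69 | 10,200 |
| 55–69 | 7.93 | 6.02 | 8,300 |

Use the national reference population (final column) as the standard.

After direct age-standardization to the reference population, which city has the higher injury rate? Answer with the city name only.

Redcliff

Standard total = 37,800; weights = 0.2540, 0.2566, 0.2698, 0.2196.
Redcliff: 0.2540×48.17 + 0.2566×36.93 + 0.2698×15.81 + 0.2196×7.93 = 27.7178 per 10,000.
Kingsport: 0.2540×41.62 + 0.2566×26.18 + 0.2698×17.69 + 0.2196×6.02 = 23.3837 per 10,000.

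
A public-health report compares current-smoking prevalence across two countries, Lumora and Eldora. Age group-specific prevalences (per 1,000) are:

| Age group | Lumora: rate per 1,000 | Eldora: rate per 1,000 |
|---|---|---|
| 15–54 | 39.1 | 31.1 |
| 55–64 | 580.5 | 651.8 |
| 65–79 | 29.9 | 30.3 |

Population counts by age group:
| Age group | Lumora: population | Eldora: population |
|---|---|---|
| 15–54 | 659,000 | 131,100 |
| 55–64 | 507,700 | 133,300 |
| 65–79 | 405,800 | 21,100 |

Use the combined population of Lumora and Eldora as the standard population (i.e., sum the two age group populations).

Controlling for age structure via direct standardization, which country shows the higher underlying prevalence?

Eldora

Combined standard total = 1,858,000; weights = 0.4252, 0.3450, 0.2298.
Lumora: 0.4252×39.1 + 0.3450×580.5 + 0.2298×29.9 = 223.7663 per 1,000.
Eldora: 0.4252×31.1 + 0.3450×651.8 + 0.2298×30.3 = 245.0543 per 1,000.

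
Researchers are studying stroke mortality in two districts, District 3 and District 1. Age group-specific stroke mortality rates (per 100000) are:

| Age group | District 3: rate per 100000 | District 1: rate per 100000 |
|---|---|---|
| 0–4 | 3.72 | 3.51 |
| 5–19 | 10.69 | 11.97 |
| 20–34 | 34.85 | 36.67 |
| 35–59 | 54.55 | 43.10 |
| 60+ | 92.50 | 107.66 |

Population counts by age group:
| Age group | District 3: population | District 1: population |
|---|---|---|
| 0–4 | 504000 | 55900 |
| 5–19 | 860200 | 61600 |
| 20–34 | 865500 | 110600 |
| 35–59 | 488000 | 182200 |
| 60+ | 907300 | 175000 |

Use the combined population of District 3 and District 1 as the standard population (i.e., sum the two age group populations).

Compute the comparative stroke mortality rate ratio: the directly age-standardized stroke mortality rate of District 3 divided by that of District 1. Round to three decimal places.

0.940

Combined standard total = 4210300; weights = 0.1330, 0.2189, 0.2318, 0.1592, 0.2571.
District 3: 0.1330×3.72 + 0.2189×10.69 + 0.2318×34.85 + 0.1592×54.55 + 0.2571×92.50 = 43.3760 per 100000.
District 1: 0.1330×3.51 + 0.2189×11.97 + 0.2318×36.67 + 0.1592×43.10 + 0.2571×107.66 = 46.1247 per 100000.
Ratio = 43.3760 ÷ 46.1247 = 0.94041.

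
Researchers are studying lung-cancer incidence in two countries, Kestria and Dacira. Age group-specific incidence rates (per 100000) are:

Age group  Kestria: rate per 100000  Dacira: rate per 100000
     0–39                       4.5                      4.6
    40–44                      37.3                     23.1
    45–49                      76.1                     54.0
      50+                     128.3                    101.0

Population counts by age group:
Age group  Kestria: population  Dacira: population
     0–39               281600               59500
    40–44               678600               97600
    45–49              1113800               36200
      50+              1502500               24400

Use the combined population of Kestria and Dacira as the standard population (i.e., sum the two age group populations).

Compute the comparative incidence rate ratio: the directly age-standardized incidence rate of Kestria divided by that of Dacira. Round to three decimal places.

1.331

Combined standard total = 3794200; weights = 0.0899, 0.2046, 0.3031, 0.4024.
Kestria: 0.0899×4.5 + 0.2046×37.3 + 0.3031×76.1 + 0.4024×128.3 = 82.7325 per 100000.
Dacira: 0.0899×4.6 + 0.2046×23.1 + 0.3031×54.0 + 0.4024×101.0 = 62.1518 per 100000.
Ratio = 82.7325 ÷ 62.1518 = 1.33114.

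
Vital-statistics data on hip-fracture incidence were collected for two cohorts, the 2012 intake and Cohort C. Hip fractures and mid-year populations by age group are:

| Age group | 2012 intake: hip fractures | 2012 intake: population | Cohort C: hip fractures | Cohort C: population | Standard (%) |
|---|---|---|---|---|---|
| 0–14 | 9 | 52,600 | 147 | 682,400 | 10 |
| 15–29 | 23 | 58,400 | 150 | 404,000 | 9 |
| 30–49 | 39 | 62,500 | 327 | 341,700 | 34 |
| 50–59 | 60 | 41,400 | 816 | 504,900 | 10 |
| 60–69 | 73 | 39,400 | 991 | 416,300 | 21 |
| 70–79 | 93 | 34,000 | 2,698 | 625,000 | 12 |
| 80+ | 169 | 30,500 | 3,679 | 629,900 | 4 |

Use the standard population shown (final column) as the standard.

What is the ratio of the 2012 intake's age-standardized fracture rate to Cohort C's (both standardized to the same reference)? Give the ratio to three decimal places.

Age-specific rates per 100,000 for the 2012 intake: 17.11, 39.38, 62.40, 144.93, 185.28, 273.53, 554.10.
For Cohort C: 21.54, 37.13, 95.70, 161.62, 238.05, 431.68, 584.06.
Standard weights: 0.10, 0.09, 0.34, 0.10, 0.21, 0.12, 0.04.
The 2012 intake: 0.1000×17.11 + 0.0900×39.38 + 0.3400×62.40 + 0.1000×144.93 + 0.2100×185.28 + 0.1200×273.53 + 0.0400×554.10 = 134.8604 per 100,000.
Cohort C: 0.1000×21.54 + 0.0900×37.13 + 0.3400×95.70 + 0.1000×161.62 + 0.2100×238.05 + 0.1200×431.68 + 0.0400×584.06 = 179.3491 per 100,000.
Ratio = 134.8604 ÷ 179.3491 = 0.75194.

0.752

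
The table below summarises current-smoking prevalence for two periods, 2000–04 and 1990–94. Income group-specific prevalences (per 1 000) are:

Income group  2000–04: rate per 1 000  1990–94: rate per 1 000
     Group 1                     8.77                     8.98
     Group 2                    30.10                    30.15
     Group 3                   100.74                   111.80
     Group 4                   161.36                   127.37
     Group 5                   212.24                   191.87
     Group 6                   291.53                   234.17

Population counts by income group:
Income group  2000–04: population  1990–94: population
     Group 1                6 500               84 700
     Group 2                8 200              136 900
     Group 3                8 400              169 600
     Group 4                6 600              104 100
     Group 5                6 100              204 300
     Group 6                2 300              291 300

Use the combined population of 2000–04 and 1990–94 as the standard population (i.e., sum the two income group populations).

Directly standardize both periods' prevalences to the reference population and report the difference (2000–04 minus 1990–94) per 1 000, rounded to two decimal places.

Combined standard total = 1 029 000; weights = 0.0886, 0.1410, 0.1730, 0.1076, 0.2045, 0.2853.
2000–04: 0.0886×8.77 + 0.1410×30.10 + 0.1730×100.74 + 0.1076×161.36 + 0.2045×212.24 + 0.2853×291.53 = 166.3849 per 1 000.
1990–94: 0.0886×8.98 + 0.1410×30.15 + 0.1730×111.80 + 0.1076×127.37 + 0.2045×191.87 + 0.2853×234.17 = 144.1358 per 1 000.
Difference = 166.3849 − 144.1358 = 22.2491.

22.25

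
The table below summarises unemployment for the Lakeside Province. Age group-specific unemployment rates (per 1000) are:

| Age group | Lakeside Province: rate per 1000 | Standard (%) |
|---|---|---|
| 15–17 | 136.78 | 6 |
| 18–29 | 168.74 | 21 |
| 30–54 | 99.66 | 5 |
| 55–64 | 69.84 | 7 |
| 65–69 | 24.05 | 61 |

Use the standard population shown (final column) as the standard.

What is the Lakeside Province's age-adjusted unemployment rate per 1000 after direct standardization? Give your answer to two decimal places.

68.18

Standard weights: 0.06, 0.21, 0.05, 0.07, 0.61.
Standardized rate: 0.0600×136.78 + 0.2100×168.74 + 0.0500×99.66 + 0.0700×69.84 + 0.6100×24.05 = 68.1845 per 1000.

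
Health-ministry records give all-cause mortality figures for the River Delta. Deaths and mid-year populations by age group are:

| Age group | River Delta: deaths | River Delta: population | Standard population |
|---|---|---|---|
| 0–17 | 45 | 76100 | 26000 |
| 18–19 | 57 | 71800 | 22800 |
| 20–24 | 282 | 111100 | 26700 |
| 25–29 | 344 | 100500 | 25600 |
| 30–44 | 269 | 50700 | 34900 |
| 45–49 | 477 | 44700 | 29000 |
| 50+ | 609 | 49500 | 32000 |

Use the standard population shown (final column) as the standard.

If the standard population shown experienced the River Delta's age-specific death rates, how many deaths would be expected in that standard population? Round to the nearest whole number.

1077

Age-specific rates per 1000 for the River Delta: 0.591, 0.794, 2.538, 3.423, 5.306, 10.671, 12.303.
Expected deaths = Σ (standard pop × age-specific rate ÷ 1000)
= 26000×0.591/1000 + 22800×0.794/1000 + 26700×2.538/1000 + 25600×3.423/1000 + 34900×5.306/1000 + 29000×10.671/1000 + 32000×12.303/1000
= 15.37 + 18.10 + 67.77 + 87.63 + 185.17 + 309.46 + 393.70 = 1077.20.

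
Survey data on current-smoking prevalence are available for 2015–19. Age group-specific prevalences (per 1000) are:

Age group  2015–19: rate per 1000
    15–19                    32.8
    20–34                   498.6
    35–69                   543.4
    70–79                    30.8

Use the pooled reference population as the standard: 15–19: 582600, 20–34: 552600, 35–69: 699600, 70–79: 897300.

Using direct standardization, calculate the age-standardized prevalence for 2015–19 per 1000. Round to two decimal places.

Standard total = 2732100; weights = 0.2132, 0.2023, 0.2561, 0.3284.
Standardized rate: 0.2132×32.8 + 0.2023×498.6 + 0.2561×543.4 + 0.3284×30.8 = 257.1045 per 1000.

257.10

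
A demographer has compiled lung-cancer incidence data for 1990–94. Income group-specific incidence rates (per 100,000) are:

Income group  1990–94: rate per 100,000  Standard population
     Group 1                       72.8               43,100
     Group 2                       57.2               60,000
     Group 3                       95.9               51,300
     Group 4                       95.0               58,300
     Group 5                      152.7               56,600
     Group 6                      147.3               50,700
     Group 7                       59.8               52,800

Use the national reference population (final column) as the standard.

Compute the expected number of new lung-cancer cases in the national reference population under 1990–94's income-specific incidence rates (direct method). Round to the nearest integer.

363

Expected new lung-cancer cases = Σ (standard pop × income-specific rate ÷ 100,000)
= 43,100×72.8/100,000 + 60,000×57.2/100,000 + 51,300×95.9/100,000 + 58,300×95.0/100,000 + 56,600×152.7/100,000 + 50,700×147.3/100,000 + 52,800×59.8/100,000
= 31.38 + 34.32 + 49.20 + 55.38 + 86.43 + 74.68 + 31.57 = 362.96.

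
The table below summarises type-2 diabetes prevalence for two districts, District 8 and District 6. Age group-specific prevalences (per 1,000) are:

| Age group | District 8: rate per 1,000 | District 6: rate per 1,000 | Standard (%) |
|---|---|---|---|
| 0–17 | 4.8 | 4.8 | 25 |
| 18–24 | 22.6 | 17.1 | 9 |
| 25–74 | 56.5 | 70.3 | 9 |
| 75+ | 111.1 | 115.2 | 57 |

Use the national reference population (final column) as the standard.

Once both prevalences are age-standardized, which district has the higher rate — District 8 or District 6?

Standard weights: 0.25, 0.09, 0.09, 0.57.
District 8: 0.2500×4.8 + 0.0900×22.6 + 0.0900×56.5 + 0.5700×111.1 = 71.6460 per 1,000.
District 6: 0.2500×4.8 + 0.0900×17.1 + 0.0900×70.3 + 0.5700×115.2 = 74.7300 per 1,000.

District 6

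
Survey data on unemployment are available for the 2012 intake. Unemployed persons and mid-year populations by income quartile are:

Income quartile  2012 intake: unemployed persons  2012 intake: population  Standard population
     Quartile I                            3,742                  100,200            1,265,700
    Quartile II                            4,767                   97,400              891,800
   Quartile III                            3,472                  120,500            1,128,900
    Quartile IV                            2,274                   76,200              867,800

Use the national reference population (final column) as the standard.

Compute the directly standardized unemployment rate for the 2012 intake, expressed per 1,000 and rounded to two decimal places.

35.95

Income-specific rates per 1,000 for the 2012 intake: 37.345, 48.943, 28.813, 29.843.
Standard total = 4,154,200; weights = 0.3047, 0.2147, 0.2717, 0.2089.
Standardized rate: 0.3047×37.345 + 0.2147×48.943 + 0.2717×28.813 + 0.2089×29.843 = 35.9490 per 1,000.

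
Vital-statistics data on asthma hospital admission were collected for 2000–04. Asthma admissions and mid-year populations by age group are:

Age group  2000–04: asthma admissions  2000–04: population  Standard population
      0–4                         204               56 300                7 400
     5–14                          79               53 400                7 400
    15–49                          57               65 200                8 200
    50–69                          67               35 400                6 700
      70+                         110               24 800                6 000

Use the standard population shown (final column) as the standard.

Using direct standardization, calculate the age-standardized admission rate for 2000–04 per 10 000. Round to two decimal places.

Age-specific rates per 10 000 for 2000–04: 36.23, 14.79, 8.74, 18.93, 44.35.
Standard total = 35 700; weights = 0.2073, 0.2073, 0.2297, 0.1877, 0.1681.
Standardized rate: 0.2073×36.23 + 0.2073×14.79 + 0.2297×8.74 + 0.1877×18.93 + 0.1681×44.35 = 23.5920 per 10 000.

23.59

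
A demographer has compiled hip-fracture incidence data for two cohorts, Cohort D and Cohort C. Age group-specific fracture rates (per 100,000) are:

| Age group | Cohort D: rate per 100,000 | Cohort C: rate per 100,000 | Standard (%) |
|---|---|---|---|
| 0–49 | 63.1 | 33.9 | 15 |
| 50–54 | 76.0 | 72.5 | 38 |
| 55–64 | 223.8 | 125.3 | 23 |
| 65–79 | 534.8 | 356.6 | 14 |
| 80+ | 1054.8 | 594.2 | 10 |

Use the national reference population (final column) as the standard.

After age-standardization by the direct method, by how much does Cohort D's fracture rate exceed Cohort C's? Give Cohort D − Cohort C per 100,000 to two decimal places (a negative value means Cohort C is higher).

99.37

Standard weights: 0.15, 0.38, 0.23, 0.14, 0.10.
Cohort D: 0.1500×63.1 + 0.3800×76.0 + 0.2300×223.8 + 0.1400×534.8 + 0.1000×1054.8 = 270.1710 per 100,000.
Cohort C: 0.1500×33.9 + 0.3800×72.5 + 0.2300×125.3 + 0.1400×356.6 + 0.1000×594.2 = 170.7980 per 100,000.
Difference = 270.1710 − 170.7980 = 99.3730.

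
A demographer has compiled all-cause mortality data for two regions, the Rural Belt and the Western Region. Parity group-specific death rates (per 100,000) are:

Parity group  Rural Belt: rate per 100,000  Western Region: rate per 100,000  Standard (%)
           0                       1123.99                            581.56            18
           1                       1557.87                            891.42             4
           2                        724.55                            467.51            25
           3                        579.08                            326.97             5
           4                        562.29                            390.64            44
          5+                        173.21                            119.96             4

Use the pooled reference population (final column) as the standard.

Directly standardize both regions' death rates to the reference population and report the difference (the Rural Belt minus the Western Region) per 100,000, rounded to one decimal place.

Standard weights: 0.18, 0.04, 0.25, 0.05, 0.44, 0.04.
The Rural Belt: 0.1800×1123.99 + 0.0400×1557.87 + 0.2500×724.55 + 0.0500×579.08 + 0.4400×562.29 + 0.0400×173.21 = 729.0605 per 100,000.
The Western Region: 0.1800×581.56 + 0.0400×891.42 + 0.2500×467.51 + 0.0500×326.97 + 0.4400×390.64 + 0.0400×119.96 = 450.2436 per 100,000.
Difference = 729.0605 − 450.2436 = 278.8169.

278.8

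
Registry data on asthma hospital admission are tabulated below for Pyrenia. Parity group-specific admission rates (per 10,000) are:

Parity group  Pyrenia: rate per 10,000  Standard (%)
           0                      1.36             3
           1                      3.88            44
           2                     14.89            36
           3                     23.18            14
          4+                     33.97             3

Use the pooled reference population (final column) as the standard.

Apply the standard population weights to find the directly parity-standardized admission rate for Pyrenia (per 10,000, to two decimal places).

Standard weights: 0.03, 0.44, 0.36, 0.14, 0.03.
Standardized rate: 0.0300×1.36 + 0.4400×3.88 + 0.3600×14.89 + 0.1400×23.18 + 0.0300×33.97 = 11.3727 per 10,000.

11.37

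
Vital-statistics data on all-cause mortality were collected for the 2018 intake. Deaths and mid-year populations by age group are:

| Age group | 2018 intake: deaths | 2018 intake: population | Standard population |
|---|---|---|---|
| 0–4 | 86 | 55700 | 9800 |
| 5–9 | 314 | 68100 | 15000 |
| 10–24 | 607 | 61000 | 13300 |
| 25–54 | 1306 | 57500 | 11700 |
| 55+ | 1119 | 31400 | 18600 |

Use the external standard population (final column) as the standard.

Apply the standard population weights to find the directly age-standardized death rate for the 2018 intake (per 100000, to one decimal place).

1674.3

Age-specific rates per 100000 for the 2018 intake: 154.40, 461.09, 995.08, 2271.30, 3563.69.
Standard total = 68400; weights = 0.1433, 0.2193, 0.1944, 0.1711, 0.2719.
Standardized rate: 0.1433×154.40 + 0.2193×461.09 + 0.1944×995.08 + 0.1711×2271.30 + 0.2719×3563.69 = 1674.3124 per 100000.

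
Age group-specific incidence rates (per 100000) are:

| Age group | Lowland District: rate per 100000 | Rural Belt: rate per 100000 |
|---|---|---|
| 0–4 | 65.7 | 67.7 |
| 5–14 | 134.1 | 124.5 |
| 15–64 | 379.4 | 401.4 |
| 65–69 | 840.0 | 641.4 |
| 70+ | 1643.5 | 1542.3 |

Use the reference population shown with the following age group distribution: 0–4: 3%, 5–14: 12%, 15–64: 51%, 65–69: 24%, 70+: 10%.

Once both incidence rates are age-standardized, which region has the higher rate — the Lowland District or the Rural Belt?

Lowland District

Standard weights: 0.03, 0.12, 0.51, 0.24, 0.10.
The Lowland District: 0.0300×65.7 + 0.1200×134.1 + 0.5100×379.4 + 0.2400×840.0 + 0.1000×1643.5 = 577.5070 per 100000.
The Rural Belt: 0.0300×67.7 + 0.1200×124.5 + 0.5100×401.4 + 0.2400×641.4 + 0.1000×1542.3 = 529.8510 per 100000.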